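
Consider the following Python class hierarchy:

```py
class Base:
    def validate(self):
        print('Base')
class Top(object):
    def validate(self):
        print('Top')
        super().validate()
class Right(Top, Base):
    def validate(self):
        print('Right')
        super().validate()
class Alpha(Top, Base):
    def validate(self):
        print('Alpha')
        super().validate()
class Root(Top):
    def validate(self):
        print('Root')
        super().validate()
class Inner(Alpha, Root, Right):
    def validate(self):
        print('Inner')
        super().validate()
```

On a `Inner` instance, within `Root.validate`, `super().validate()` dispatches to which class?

Right

L[Inner] = Inner + merge(L[Alpha], L[Root], L[Right], [Alpha Root Right])
  take Alpha:  [Alpha Top Base object] + [Root Top object] + [Right Top Base object] + [Alpha Root Right]
  take Root:  [Top Base object] + [Root Top object] + [Right Top Base object] + [Root Right]
  take Right:  [Top Base object] + [Top object] + [Right Top Base object] + [Right]
  take Top:  [Top Base object] + [Top object] + [Top Base object]
  take Base:  [Base object] + [object] + [Base object]
  take object:  [object] + [object] + [object]
MRO: Inner Alpha Root Right Top Base object
super() in Root.validate on a Inner instance goes to the class after Root in Inner's MRO: Right.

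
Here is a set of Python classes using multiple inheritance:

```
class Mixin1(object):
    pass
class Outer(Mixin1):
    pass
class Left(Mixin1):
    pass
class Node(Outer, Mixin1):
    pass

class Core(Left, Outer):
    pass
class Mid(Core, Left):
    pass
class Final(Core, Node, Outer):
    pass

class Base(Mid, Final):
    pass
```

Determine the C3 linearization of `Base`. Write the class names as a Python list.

L[Base] = Base + merge(L[Mid], L[Final], [Mid Final])
  take Mid:  [Mid Core Left Outer Mixin1 object] + [Final Core Left Node Outer Mixin1 object] + [Mid Final]
  take Final:  [Core Left Outer Mixin1 object] + [Final Core Left Node Outer Mixin1 object] + [Final]
  take Core:  [Core Left Outer Mixin1 object] + [Core Left Node Outer Mixin1 object]
  take Left:  [Left Outer Mixin1 object] + [Left Node Outer Mixin1 object]
  take Node:  [Outer Mixin1 object] + [Node Outer Mixin1 object]
  take Outer:  [Outer Mixin1 object] + [Outer Mixin1 object]
  take Mixin1:  [Mixin1 object] + [Mixin1 object]
  take object:  [object] + [object]

[Base, Mid, Final, Core, Left, Node, Outer, Mixin1, object]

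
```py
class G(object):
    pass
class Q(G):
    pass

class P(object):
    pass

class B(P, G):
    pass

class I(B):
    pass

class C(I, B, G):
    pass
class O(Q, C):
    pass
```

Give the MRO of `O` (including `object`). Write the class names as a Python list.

L[O] = O + merge(L[Q], L[C], [Q C])
  take Q:  [Q G object] + [C I B P G object] + [Q C]
  take C:  [G object] + [C I B P G object] + [C]
  take I:  [G object] + [I B P G object]
  take B:  [G object] + [B P G object]
  take P:  [G object] + [P G object]
  take G:  [G object] + [G object]
  take object:  [object] + [object]

[O, Q, C, I, B, P, G, object]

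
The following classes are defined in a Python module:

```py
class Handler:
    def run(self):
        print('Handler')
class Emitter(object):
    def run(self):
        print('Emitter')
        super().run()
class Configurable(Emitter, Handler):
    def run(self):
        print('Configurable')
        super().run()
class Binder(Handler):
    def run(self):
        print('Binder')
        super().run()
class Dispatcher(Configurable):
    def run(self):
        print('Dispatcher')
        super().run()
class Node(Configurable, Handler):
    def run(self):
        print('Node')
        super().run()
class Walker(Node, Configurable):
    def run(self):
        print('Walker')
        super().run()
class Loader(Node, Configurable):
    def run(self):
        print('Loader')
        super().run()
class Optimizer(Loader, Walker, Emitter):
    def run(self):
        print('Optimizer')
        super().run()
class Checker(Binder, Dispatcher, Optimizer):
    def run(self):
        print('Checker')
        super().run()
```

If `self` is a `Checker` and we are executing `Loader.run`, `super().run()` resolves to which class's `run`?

Walker

L[Checker] = Checker + merge(L[Binder], L[Dispatcher], L[Optimizer], [Binder Dispatcher Optimizer])
  take Binder:  [Binder Handler object] + [Dispatcher Configurable Emitter Handler object] + [Optimizer Loader Walker Node Configurable Emitter Handler object] + [Binder Dispatcher Optimizer]
  take Dispatcher:  [Handler object] + [Dispatcher Configurable Emitter Handler object] + [Optimizer Loader Walker Node Configurable Emitter Handler object] + [Dispatcher Optimizer]
  take Optimizer:  [Handler object] + [Configurable Emitter Handler object] + [Optimizer Loader Walker Node Configurable Emitter Handler object] + [Optimizer]
  take Loader:  [Handler object] + [Configurable Emitter Handler object] + [Loader Walker Node Configurable Emitter Handler object]
  take Walker:  [Handler object] + [Configurable Emitter Handler object] + [Walker Node Configurable Emitter Handler object]
  take Node:  [Handler object] + [Configurable Emitter Handler object] + [Node Configurable Emitter Handler object]
  take Configurable:  [Handler object] + [Configurable Emitter Handler object] + [Configurable Emitter Handler object]
  take Emitter:  [Handler object] + [Emitter Handler object] + [Emitter Handler object]
  take Handler:  [Handler object] + [Handler object] + [Handler object]
  take object:  [object] + [object] + [object]
MRO: Checker Binder Dispatcher Optimizer Loader Walker Node Configurable Emitter Handler object
super() in Loader.run on a Checker instance goes to the class after Loader in Checker's MRO: Walker.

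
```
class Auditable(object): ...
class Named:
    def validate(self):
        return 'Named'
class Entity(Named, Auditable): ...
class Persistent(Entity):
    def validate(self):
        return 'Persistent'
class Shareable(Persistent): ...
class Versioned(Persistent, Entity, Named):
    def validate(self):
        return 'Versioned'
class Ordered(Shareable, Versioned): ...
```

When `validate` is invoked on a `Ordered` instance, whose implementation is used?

Versioned

L[Ordered] = Ordered + merge(L[Shareable], L[Versioned], [Shareable Versioned])
  take Shareable:  [Shareable Persistent Entity Named Auditable object] + [Versioned Persistent Entity Named Auditable object] + [Shareable Versioned]
  take Versioned:  [Persistent Entity Named Auditable object] + [Versioned Persistent Entity Named Auditable object] + [Versioned]
  take Persistent:  [Persistent Entity Named Auditable object] + [Persistent Entity Named Auditable object]
  take Entity:  [Entity Named Auditable object] + [Entity Named Auditable object]
  take Named:  [Named Auditable object] + [Named Auditable object]
  take Auditable:  [Auditable object] + [Auditable object]
  take object:  [object] + [object]
MRO: Ordered Shareable Versioned Persistent Entity Named Auditable object
validate is defined in: Named, Persistent, Versioned. First along the MRO is Versioned.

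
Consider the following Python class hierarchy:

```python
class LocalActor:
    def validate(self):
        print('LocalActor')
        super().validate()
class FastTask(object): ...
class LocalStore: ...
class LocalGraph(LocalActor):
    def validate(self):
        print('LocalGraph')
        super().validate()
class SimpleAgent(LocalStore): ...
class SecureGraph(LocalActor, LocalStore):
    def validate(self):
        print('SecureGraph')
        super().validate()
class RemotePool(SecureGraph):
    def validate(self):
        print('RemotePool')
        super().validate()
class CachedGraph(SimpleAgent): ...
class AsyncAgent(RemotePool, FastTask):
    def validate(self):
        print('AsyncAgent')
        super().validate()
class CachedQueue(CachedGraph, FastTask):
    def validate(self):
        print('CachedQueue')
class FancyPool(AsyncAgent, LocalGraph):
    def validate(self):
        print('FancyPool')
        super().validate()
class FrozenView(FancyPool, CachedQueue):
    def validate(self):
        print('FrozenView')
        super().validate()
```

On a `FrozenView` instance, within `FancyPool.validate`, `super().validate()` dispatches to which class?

AsyncAgent

L[FrozenView] = FrozenView + merge(L[FancyPool], L[CachedQueue], [FancyPool CachedQueue])
  take FancyPool:  [FancyPool AsyncAgent RemotePool SecureGraph LocalGraph LocalActor LocalStore FastTask object] + [CachedQueue CachedGraph SimpleAgent LocalStore FastTask object] + [FancyPool CachedQueue]
  take AsyncAgent:  [AsyncAgent RemotePool SecureGraph LocalGraph LocalActor LocalStore FastTask object] + [CachedQueue CachedGraph SimpleAgent LocalStore FastTask object] + [CachedQueue]
  take RemotePool:  [RemotePool SecureGraph LocalGraph LocalActor LocalStore FastTask object] + [CachedQueue CachedGraph SimpleAgent LocalStore FastTask object] + [CachedQueue]
  take SecureGraph:  [SecureGraph LocalGraph LocalActor LocalStore FastTask object] + [CachedQueue CachedGraph SimpleAgent LocalStore FastTask object] + [CachedQueue]
  take LocalGraph:  [LocalGraph LocalActor LocalStore FastTask object] + [CachedQueue CachedGraph SimpleAgent LocalStore FastTask object] + [CachedQueue]
  take LocalActor:  [LocalActor LocalStore FastTask object] + [CachedQueue CachedGraph SimpleAgent LocalStore FastTask object] + [CachedQueue]
  take CachedQueue:  [LocalStore FastTask object] + [CachedQueue CachedGraph SimpleAgent LocalStore FastTask object] + [CachedQueue]
  take CachedGraph:  [LocalStore FastTask object] + [CachedGraph SimpleAgent LocalStore FastTask object]
  take SimpleAgent:  [LocalStore FastTask object] + [SimpleAgent LocalStore FastTask object]
  take LocalStore:  [LocalStore FastTask object] + [LocalStore FastTask object]
  take FastTask:  [FastTask object] + [FastTask object]
  take object:  [object] + [object]
MRO: FrozenView FancyPool AsyncAgent RemotePool SecureGraph LocalGraph LocalActor CachedQueue CachedGraph SimpleAgent LocalStore FastTask object
super() in FancyPool.validate on a FrozenView instance goes to the class after FancyPool in FrozenView's MRO: AsyncAgent.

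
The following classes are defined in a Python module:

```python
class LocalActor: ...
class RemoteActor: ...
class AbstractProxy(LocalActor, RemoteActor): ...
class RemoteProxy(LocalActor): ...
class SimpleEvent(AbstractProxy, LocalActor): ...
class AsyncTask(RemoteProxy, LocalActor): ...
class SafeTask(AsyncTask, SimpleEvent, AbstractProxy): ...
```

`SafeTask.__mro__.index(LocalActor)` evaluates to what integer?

L[SafeTask] = SafeTask + merge(L[AsyncTask], L[SimpleEvent], L[AbstractProxy], [AsyncTask SimpleEvent AbstractProxy])
  take AsyncTask:  [AsyncTask RemoteProxy LocalActor object] + [SimpleEvent AbstractProxy LocalActor RemoteActor object] + [AbstractProxy LocalActor RemoteActor object] + [AsyncTask SimpleEvent AbstractProxy]
  take RemoteProxy:  [RemoteProxy LocalActor object] + [SimpleEvent AbstractProxy LocalActor RemoteActor object] + [AbstractProxy LocalActor RemoteActor object] + [SimpleEvent AbstractProxy]
  take SimpleEvent:  [LocalActor object] + [SimpleEvent AbstractProxy LocalActor RemoteActor object] + [AbstractProxy LocalActor RemoteActor object] + [SimpleEvent AbstractProxy]
  take AbstractProxy:  [LocalActor object] + [AbstractProxy LocalActor RemoteActor object] + [AbstractProxy LocalActor RemoteActor object] + [AbstractProxy]
  take LocalActor:  [LocalActor object] + [LocalActor RemoteActor object] + [LocalActor RemoteActor object]
  take RemoteActor:  [object] + [RemoteActor object] + [RemoteActor object]
  take object:  [object] + [object] + [object]
MRO: SafeTask AsyncTask RemoteProxy SimpleEvent AbstractProxy LocalActor RemoteActor object
LocalActor sits at index 5.

5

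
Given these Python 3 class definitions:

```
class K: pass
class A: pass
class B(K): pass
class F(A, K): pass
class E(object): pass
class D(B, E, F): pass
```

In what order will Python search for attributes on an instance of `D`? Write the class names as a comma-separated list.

L[D] = D + merge(L[B], L[E], L[F], [B E F])
  take B:  [B K object] + [E object] + [F A K object] + [B E F]
  take E:  [K object] + [E object] + [F A K object] + [E F]
  take F:  [K object] + [object] + [F A K object] + [F]
  take A:  [K object] + [object] + [A K object]
  take K:  [K object] + [object] + [K object]
  take object:  [object] + [object] + [object]

D, B, E, F, A, K, object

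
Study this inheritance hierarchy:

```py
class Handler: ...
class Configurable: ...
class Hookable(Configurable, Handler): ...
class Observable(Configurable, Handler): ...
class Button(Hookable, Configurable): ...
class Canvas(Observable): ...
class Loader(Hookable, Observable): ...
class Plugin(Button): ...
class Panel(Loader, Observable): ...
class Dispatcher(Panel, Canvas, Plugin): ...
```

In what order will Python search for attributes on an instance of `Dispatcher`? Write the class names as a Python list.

[Dispatcher, Panel, Loader, Canvas, Plugin, Button, Hookable, Observable, Configurable, Handler, object]

L[Dispatcher] = Dispatcher + merge(L[Panel], L[Canvas], L[Plugin], [Panel Canvas Plugin])
  take Panel:  [Panel Loader Hookable Observable Configurable Handler object] + [Canvas Observable Configurable Handler object] + [Plugin Button Hookable Configurable Handler object] + [Panel Canvas Plugin]
  take Loader:  [Loader Hookable Observable Configurable Handler object] + [Canvas Observable Configurable Handler object] + [Plugin Button Hookable Configurable Handler object] + [Canvas Plugin]
  take Canvas:  [Hookable Observable Configurable Handler object] + [Canvas Observable Configurable Handler object] + [Plugin Button Hookable Configurable Handler object] + [Canvas Plugin]
  take Plugin:  [Hookable Observable Configurable Handler object] + [Observable Configurable Handler object] + [Plugin Button Hookable Configurable Handler object] + [Plugin]
  take Button:  [Hookable Observable Configurable Handler object] + [Observable Configurable Handler object] + [Button Hookable Configurable Handler object]
  take Hookable:  [Hookable Observable Configurable Handler object] + [Observable Configurable Handler object] + [Hookable Configurable Handler object]
  take Observable:  [Observable Configurable Handler object] + [Observable Configurable Handler object] + [Configurable Handler object]
  take Configurable:  [Configurable Handler object] + [Configurable Handler object] + [Configurable Handler object]
  take Handler:  [Handler object] + [Handler object] + [Handler object]
  take object:  [object] + [object] + [object]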